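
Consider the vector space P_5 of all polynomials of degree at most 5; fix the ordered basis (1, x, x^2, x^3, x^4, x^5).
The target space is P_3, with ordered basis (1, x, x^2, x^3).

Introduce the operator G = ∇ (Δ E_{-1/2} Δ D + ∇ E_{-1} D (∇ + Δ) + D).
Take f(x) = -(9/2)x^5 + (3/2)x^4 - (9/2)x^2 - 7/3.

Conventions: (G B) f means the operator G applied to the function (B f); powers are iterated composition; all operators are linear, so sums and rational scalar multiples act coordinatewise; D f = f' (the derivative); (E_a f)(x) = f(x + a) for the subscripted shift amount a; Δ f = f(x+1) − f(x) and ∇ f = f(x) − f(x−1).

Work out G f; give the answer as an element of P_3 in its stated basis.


D f = -(45/2)x^4 + 6x^3 - 9x
Δ D f = -90x^3 - 117x^2 - 72x - 51/2
E_{-1/2} Δ D f = -90x^3 + 18x^2 - (45/2)x - 15/2
Δ E_{-1/2} Δ D f = -270x^2 - 234x - 189/2
∇ f = -(45/2)x^4 + 51x^3 - 54x^2 + (39/2)x - 3/2
Δ f = -(45/2)x^4 - 39x^3 - 36x^2 - (51/2)x - 15/2
(∇ + Δ) f = -45x^4 + 12x^3 - 90x^2 - 6x - 9
D (∇ + Δ) f = -180x^3 + 36x^2 - 180x - 6
E_{-1} D (∇ + Δ) f = -180x^3 + 576x^2 - 792x + 390
∇ E_{-1} D (∇ + Δ) f = -540x^2 + 1692x - 1548
D f = -(45/2)x^4 + 6x^3 - 9x
(Δ E_{-1/2} Δ D + ∇ E_{-1} D (∇ + Δ) + D) f = -(45/2)x^4 + 6x^3 - 810x^2 + 1449x - 3285/2
∇ (Δ E_{-1/2} Δ D + ∇ E_{-1} D (∇ + Δ) + D) f = -90x^3 + 153x^2 - 1728x + 4575/2

the image equals g(x) = -90x^3 + 153x^2 - 1728x + 4575/2


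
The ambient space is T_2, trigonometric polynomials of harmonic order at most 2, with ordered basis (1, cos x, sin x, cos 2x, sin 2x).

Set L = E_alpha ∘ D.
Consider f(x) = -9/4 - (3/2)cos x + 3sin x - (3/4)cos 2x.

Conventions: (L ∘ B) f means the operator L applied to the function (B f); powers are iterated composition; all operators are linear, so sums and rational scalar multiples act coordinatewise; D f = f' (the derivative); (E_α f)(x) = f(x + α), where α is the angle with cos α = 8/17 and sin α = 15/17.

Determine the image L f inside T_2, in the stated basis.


D f = 3cos x + (3/2)sin x + (3/2)sin 2x
E_alpha D f = (93/34)cos x - (33/17)sin x + (360/289)cos 2x - (483/578)sin 2x

g(x) = (93/34)cos x - (33/17)sin x + (360/289)cos 2x - (483/578)sin 2x


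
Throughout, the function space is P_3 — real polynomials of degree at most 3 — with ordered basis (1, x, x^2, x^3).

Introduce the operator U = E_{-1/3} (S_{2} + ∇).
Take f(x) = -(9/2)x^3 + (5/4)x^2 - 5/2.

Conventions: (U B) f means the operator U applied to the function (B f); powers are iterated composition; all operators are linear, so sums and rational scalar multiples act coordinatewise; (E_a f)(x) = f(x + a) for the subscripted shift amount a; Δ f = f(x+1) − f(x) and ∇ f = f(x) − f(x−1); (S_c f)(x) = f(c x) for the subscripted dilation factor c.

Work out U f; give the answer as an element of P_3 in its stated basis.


S_{2} f = -36x^3 + 5x^2 - 5/2
∇ f = -(27/2)x^2 + 16x - 23/4
(S_{2} + ∇) f = -36x^3 - (17/2)x^2 + 16x - 33/4
E_{-1/3} (S_{2} + ∇) f = -36x^3 + (55/2)x^2 + (29/3)x - 475/36

the result is g(x) = -36x^3 + (55/2)x^2 + (29/3)x - 475/36


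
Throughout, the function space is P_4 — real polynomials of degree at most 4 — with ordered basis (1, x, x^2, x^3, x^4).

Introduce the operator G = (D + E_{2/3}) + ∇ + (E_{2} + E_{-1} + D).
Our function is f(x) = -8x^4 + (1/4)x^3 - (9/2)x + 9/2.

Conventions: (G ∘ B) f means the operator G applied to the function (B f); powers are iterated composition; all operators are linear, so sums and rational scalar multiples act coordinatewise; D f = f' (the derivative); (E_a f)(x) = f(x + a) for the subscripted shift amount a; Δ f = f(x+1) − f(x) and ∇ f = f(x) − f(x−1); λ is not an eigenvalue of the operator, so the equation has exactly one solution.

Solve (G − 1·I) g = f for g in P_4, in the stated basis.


write g with unknown coordinates in the stated basis and equate coefficients in (G − 1·I) g = f
solving from the highest basis element down gives g = -4x^4 + (899/24)x^3 - (1671/8)x^2 + (21307/27)x - 17975/12
check: G g = -12x^4 + (905/24)x^3 - (1671/8)x^2 + (42371/54)x - 17921/12
so G g − 1·g = -8x^4 + (1/4)x^3 - (9/2)x + 9/2 = f ✓

the result is g(x) = -4x^4 + (899/24)x^3 - (1671/8)x^2 + (21307/27)x - 17975/12


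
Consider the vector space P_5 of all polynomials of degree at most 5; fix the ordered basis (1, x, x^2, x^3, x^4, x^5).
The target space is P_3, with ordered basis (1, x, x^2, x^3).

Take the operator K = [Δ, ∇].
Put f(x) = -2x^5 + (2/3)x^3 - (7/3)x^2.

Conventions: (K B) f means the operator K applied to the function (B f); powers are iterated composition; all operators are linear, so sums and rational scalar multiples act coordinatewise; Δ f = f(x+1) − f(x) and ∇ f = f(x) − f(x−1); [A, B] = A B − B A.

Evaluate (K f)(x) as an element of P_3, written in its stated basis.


∇ f = -10x^4 + 20x^3 - 18x^2 + (10/3)x + 1
Δ ∇ f = -40x^3 - 16x - 14/3
Δ f = -10x^4 - 20x^3 - 18x^2 - (38/3)x - 11/3
∇ Δ f = -40x^3 - 16x - 14/3
[Δ, ∇] f = 0

g(x) = 0


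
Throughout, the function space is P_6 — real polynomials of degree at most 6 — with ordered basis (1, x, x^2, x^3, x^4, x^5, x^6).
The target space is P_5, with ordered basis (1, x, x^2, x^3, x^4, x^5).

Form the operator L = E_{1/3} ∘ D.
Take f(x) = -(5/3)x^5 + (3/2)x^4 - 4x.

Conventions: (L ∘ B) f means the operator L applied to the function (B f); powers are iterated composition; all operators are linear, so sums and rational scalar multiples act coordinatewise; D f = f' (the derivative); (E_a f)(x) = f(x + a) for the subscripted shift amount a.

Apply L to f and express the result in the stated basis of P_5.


D f = -(25/3)x^4 + 6x^3 - 4
E_{1/3} D f = -(25/3)x^4 - (46/9)x^3 + (4/9)x^2 + (62/81)x - 943/243

the image equals g(x) = -(25/3)x^4 - (46/9)x^3 + (4/9)x^2 + (62/81)x - 943/243


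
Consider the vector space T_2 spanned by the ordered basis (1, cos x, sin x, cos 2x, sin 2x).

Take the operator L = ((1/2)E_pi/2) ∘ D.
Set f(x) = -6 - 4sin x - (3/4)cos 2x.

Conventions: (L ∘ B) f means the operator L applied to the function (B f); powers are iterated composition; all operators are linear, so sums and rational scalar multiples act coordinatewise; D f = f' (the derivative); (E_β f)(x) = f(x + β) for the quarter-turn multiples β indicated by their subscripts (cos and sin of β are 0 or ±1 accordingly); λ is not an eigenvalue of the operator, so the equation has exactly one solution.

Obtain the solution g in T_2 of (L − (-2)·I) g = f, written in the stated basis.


write g with unknown coordinates in the stated basis and equate coefficients in (L − (-2)·I) g = f
solving from the highest basis element down gives g = -3 - (8/3)sin x - (3/10)cos 2x + (3/20)sin 2x
check: L g = (4/3)sin x - (3/20)cos 2x - (3/10)sin 2x
so L g − (-2)·g = -6 - 4sin x - (3/4)cos 2x = f ✓

the result is g(x) = -3 - (8/3)sin x - (3/10)cos 2x + (3/20)sin 2x


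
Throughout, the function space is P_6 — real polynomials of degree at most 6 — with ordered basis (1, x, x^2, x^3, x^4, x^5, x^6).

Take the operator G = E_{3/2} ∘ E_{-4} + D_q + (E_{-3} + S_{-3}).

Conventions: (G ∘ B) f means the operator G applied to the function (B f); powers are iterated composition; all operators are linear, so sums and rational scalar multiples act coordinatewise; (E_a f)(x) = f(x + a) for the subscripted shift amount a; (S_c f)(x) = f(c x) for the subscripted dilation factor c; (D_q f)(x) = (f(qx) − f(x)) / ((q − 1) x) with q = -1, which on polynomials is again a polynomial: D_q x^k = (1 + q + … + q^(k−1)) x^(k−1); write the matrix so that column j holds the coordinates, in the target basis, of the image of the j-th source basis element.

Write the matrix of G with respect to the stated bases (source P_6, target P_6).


image of 1: 3
image of x: -x - 9/2
image of x^2: 11x^2 - 11x + 61/4
image of x^3: -25x^3 - (31/2)x^2 + (183/4)x - 341/8
image of x^4: 83x^4 - 22x^3 + (183/2)x^2 - (341/2)x + 1921/16
image of x^5: -241x^5 - (53/2)x^4 + (305/2)x^3 - (1705/4)x^2 + (9605/16)x - 10901/32
image of x^6: 731x^6 - 33x^5 + (915/4)x^4 - (1705/2)x^3 + (28815/16)x^2 - (32703/16)x + 62281/64
each image's coordinates form column j of the matrix

the matrix is [[3, -9/2, 61/4, -341/8, 1921/16, -10901/32, 62281/64]; [0, -1, -11, 183/4, -341/2, 9605/16, -32703/16]; [0, 0, 11, -31/2, 183/2, -1705/4, 28815/16]; [0, 0, 0, -25, -22, 305/2, -1705/2]; [0, 0, 0, 0, 83, -53/2, 915/4]; [0, 0, 0, 0, 0, -241, -33]; [0, 0, 0, 0, 0, 0, 731]] (rows listed top to bottom)


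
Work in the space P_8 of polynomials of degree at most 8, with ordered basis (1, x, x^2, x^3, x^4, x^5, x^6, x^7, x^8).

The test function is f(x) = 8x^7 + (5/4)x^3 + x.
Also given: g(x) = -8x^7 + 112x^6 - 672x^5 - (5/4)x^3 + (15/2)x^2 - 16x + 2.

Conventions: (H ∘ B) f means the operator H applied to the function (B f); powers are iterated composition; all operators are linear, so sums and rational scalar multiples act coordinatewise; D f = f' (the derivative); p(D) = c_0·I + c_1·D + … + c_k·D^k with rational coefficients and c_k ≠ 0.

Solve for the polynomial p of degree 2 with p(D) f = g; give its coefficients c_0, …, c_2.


c_0 = -1, c_1 = 2, c_2 = -2

D^0 f = 8x^7 + (5/4)x^3 + x
D^1 f = 56x^6 + (15/4)x^2 + 1
D^2 f = 336x^5 + (15/2)x
matching coefficients of g against c_0 f + c_1 Df + … from the top degree down determines the c_i
solution: c_0 = -1, c_1 = 2, c_2 = -2


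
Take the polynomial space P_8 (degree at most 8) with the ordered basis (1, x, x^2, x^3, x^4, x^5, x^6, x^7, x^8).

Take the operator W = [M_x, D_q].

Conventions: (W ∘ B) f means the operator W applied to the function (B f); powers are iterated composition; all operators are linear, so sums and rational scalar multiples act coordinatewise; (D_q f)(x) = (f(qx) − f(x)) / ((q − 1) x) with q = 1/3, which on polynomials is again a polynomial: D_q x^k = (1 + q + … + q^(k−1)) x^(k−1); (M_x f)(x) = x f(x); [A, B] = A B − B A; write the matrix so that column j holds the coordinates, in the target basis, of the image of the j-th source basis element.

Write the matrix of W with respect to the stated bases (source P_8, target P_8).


the matrix is [[-1, 0, 0, 0, 0, 0, 0, 0, 0]; [0, -1/3, 0, 0, 0, 0, 0, 0, 0]; [0, 0, -1/9, 0, 0, 0, 0, 0, 0]; [0, 0, 0, -1/27, 0, 0, 0, 0, 0]; [0, 0, 0, 0, -1/81, 0, 0, 0, 0]; [0, 0, 0, 0, 0, -1/243, 0, 0, 0]; [0, 0, 0, 0, 0, 0, -1/729, 0, 0]; [0, 0, 0, 0, 0, 0, 0, -1/2187, 0]; [0, 0, 0, 0, 0, 0, 0, 0, -1/6561]] (rows listed top to bottom)

image of 1: -1
image of x: -(1/3)x
image of x^2: -(1/9)x^2
image of x^3: -(1/27)x^3
image of x^4: -(1/81)x^4
image of x^5: -(1/243)x^5
image of x^6: -(1/729)x^6
image of x^7: -(1/2187)x^7
image of x^8: -(1/6561)x^8
each image's coordinates form column j of the matrix


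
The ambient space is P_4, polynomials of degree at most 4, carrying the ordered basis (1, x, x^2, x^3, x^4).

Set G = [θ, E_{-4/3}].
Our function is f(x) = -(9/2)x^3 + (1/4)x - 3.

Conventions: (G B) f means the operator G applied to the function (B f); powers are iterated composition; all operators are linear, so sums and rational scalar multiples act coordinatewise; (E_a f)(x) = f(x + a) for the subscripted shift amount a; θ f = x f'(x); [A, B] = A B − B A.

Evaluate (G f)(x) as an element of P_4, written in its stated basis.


the image equals g(x) = -18x^2 + 48x - 95/3

E_{-4/3} f = -(9/2)x^3 + 18x^2 - (95/4)x + 22/3
θ E_{-4/3} f = -(27/2)x^3 + 36x^2 - (95/4)x
θ f = -(27/2)x^3 + (1/4)x
E_{-4/3} θ f = -(27/2)x^3 + 54x^2 - (287/4)x + 95/3
[θ, E_{-4/3}] f = -18x^2 + 48x - 95/3


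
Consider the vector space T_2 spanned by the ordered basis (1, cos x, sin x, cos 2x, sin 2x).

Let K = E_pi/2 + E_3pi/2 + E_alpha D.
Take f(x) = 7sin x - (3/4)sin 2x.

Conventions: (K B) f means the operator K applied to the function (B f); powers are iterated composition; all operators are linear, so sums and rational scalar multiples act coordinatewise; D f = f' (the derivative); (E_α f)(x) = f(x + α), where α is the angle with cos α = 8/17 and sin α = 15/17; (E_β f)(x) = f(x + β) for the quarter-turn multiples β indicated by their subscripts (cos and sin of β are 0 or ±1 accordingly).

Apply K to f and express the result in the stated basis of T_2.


E_pi/2 f = 7cos x + (3/4)sin 2x
E_3pi/2 f = -7cos x + (3/4)sin 2x
D f = 7cos x - (3/2)cos 2x
E_alpha D f = (56/17)cos x - (105/17)sin x + (483/578)cos 2x + (360/289)sin 2x
(E_pi/2 + E_3pi/2 + E_alpha D) f = (56/17)cos x - (105/17)sin x + (483/578)cos 2x + (1587/578)sin 2x

the result is g(x) = (56/17)cos x - (105/17)sin x + (483/578)cos 2x + (1587/578)sin 2x


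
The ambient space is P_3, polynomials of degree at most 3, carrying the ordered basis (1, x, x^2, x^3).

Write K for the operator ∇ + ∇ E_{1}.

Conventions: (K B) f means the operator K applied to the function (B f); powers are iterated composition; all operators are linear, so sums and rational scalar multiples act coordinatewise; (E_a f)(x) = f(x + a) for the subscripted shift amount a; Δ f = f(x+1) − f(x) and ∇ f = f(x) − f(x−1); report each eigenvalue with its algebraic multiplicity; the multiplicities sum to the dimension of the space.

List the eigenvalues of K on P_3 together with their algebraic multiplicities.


image of 1: 0
image of x: 2
image of x^2: 4x
image of x^3: 6x^2 + 2
the matrix is upper triangular; its diagonal is (0, 0, 0, 0)
for a triangular matrix the eigenvalues are the diagonal entries, with algebraic multiplicity their repetition count

λ = 0 (multiplicity 4)


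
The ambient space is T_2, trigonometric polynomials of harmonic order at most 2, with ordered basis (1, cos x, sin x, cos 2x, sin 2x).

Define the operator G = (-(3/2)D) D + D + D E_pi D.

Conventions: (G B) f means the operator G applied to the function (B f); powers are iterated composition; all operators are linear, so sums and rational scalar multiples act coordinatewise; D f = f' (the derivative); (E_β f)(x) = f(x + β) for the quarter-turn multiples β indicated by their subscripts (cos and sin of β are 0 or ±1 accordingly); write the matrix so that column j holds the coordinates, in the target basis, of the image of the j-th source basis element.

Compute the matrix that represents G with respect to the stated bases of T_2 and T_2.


image of 1: 0
image of cos x: (5/2)cos x - sin x
image of sin x: cos x + (5/2)sin x
image of cos 2x: 2cos 2x - 2sin 2x
image of sin 2x: 2cos 2x + 2sin 2x
each image's coordinates form column j of the matrix

the matrix is [[0, 0, 0, 0, 0]; [0, 5/2, 1, 0, 0]; [0, -1, 5/2, 0, 0]; [0, 0, 0, 2, 2]; [0, 0, 0, -2, 2]] (rows listed top to bottom)


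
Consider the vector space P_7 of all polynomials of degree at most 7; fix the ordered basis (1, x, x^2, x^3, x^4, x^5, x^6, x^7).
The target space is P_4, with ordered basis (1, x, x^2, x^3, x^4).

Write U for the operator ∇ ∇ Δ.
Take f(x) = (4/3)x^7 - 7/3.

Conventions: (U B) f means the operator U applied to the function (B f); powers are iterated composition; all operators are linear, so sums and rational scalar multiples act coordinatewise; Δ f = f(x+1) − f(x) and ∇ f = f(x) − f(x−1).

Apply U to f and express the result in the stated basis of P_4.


g(x) = 280x^4 - 560x^3 + 840x^2 - 560x + 168

Δ f = (28/3)x^6 + 28x^5 + (140/3)x^4 + (140/3)x^3 + 28x^2 + (28/3)x + 4/3
∇ Δ f = 56x^5 + (280/3)x^3 + (56/3)x
∇ ∇ Δ f = 280x^4 - 560x^3 + 840x^2 - 560x + 168


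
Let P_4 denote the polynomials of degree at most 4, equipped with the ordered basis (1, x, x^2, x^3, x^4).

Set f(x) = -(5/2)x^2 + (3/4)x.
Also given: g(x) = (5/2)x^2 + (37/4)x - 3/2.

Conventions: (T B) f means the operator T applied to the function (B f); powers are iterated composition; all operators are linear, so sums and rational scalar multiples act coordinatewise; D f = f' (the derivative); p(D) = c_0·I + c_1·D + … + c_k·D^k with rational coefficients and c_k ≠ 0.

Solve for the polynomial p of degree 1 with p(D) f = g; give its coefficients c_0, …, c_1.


D^0 f = -(5/2)x^2 + (3/4)x
D^1 f = -5x + 3/4
matching coefficients of g against c_0 f + c_1 Df + … from the top degree down determines the c_i
solution: c_0 = -1, c_1 = -2

c_0 = -1, c_1 = -2


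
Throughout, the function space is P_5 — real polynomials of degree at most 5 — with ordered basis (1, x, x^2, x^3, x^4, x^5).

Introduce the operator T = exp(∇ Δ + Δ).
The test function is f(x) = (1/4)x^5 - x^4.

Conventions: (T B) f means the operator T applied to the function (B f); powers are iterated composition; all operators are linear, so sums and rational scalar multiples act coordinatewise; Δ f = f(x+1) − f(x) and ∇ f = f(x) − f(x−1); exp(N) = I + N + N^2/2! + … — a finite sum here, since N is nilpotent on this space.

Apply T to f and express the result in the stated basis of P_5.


order-1 term: (5/4)x^4 + (7/2)x^3 - (31/2)x^2 - (1/4)x - 11/4
order-2 term: (5/2)x^3 + (33/2)x^2 + (11/4)x - 79/4
order-3 term: (5/2)x^2 + (37/2)x + 73/4
order-4 term: (5/4)x + 13/2
order-5 term: 1/4
the series for exp(∇ Δ + Δ) f terminates at order 5
exp(∇ Δ + Δ) f = (1/4)x^5 + (1/4)x^4 + 6x^3 + (7/2)x^2 + (89/4)x + 5/2

the result is g(x) = (1/4)x^5 + (1/4)x^4 + 6x^3 + (7/2)x^2 + (89/4)x + 5/2


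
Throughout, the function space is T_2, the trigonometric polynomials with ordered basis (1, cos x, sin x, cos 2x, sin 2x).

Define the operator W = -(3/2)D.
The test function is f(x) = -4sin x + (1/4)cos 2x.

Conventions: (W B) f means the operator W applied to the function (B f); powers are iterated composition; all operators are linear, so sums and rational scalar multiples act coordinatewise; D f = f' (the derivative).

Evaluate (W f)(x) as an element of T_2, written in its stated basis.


the image equals g(x) = 6cos x + (3/4)sin 2x

D f = -4cos x - (1/2)sin 2x
(-(3/2)D) f = 6cos x + (3/4)sin 2x


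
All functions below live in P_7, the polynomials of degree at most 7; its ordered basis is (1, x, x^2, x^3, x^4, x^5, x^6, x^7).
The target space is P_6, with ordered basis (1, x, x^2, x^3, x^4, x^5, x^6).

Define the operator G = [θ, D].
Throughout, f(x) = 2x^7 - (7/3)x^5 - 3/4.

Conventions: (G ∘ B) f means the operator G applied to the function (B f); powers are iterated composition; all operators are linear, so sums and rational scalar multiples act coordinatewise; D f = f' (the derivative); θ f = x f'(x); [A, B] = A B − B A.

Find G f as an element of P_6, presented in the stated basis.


D f = 14x^6 - (35/3)x^4
θ D f = 84x^6 - (140/3)x^4
θ f = 14x^7 - (35/3)x^5
D θ f = 98x^6 - (175/3)x^4
[θ, D] f = -14x^6 + (35/3)x^4

g(x) = -14x^6 + (35/3)x^4


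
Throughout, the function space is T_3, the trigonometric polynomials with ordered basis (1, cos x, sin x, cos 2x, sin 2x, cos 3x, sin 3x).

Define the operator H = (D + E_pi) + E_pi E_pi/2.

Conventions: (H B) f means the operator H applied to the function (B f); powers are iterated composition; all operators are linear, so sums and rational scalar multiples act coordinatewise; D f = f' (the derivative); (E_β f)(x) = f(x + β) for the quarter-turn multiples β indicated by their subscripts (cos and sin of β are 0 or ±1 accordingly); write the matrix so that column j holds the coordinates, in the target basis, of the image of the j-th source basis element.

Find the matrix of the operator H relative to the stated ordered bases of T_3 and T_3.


the matrix is [[2, 0, 0, 0, 0, 0, 0]; [0, -1, 0, 0, 0, 0, 0]; [0, 0, -1, 0, 0, 0, 0]; [0, 0, 0, 0, 2, 0, 0]; [0, 0, 0, -2, 0, 0, 0]; [0, 0, 0, 0, 0, -1, 4]; [0, 0, 0, 0, 0, -4, -1]] (rows listed top to bottom)

image of 1: 2
image of cos x: -cos x
image of sin x: -sin x
image of cos 2x: -2sin 2x
image of sin 2x: 2cos 2x
image of cos 3x: -cos 3x - 4sin 3x
image of sin 3x: 4cos 3x - sin 3x
each image's coordinates form column j of the matrix


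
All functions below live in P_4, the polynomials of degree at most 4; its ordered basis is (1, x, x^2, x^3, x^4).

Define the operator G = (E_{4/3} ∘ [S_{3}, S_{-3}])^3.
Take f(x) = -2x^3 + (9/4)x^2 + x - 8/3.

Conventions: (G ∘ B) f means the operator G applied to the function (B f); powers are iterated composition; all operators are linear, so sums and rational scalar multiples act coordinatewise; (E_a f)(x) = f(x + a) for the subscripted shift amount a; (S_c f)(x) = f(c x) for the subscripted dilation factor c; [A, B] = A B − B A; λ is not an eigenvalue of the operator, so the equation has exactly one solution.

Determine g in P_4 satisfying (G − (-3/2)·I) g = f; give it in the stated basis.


the image equals g(x) = -(4/3)x^3 + (3/2)x^2 + (2/3)x - 16/9

write g with unknown coordinates in the stated basis and equate coefficients in (G − (-3/2)·I) g = f
solving from the highest basis element down gives g = -(4/3)x^3 + (3/2)x^2 + (2/3)x - 16/9
check: G g = 0
so G g − (-3/2)·g = -2x^3 + (9/4)x^2 + x - 8/3 = f ✓


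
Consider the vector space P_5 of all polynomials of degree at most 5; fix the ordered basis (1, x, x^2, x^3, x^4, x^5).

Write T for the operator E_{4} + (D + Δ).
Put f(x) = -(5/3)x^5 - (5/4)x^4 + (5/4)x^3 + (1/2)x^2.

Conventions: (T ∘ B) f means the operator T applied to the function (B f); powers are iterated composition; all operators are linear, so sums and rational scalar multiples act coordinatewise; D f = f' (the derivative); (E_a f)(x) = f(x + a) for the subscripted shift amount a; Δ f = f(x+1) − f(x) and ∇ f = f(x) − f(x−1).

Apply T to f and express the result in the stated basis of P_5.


E_{4} f = -(5/3)x^5 - (415/12)x^4 - (3425/12)x^3 - (7027/6)x^2 - (7168/3)x - 5816/3
D f = -(25/3)x^4 - 5x^3 + (15/4)x^2 + x
Δ f = -(25/3)x^4 - (65/3)x^3 - (245/12)x^2 - (103/12)x - 7/6
(D + Δ) f = -(50/3)x^4 - (80/3)x^3 - (50/3)x^2 - (91/12)x - 7/6
(E_{4} + (D + Δ)) f = -(5/3)x^5 - (205/4)x^4 - (3745/12)x^3 - (7127/6)x^2 - (28763/12)x - 11639/6

the result is g(x) = -(5/3)x^5 - (205/4)x^4 - (3745/12)x^3 - (7127/6)x^2 - (28763/12)x - 11639/6


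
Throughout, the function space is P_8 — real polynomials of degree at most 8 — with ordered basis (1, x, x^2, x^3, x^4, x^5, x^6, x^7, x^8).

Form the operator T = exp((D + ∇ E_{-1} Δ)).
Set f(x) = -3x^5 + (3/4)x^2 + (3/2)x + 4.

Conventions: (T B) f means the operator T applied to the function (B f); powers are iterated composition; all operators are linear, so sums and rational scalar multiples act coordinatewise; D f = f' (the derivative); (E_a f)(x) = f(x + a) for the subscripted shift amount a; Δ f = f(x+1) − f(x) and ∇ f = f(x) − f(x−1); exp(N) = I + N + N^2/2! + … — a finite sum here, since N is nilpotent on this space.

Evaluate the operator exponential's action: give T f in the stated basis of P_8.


the result is g(x) = -3x^5 - 15x^4 - 90x^3 - (117/4)x^2 - 222x + 739/4

order-1 term: -15x^4 - 60x^3 + 180x^2 - (417/2)x + 93
order-2 term: -30x^3 - 180x^2 + 180x + 603/4
order-3 term: -30x^2 - 180x
order-4 term: -15x - 60
order-5 term: -3
the series for exp((D + ∇ E_{-1} Δ)) f terminates at order 5
exp((D + ∇ E_{-1} Δ)) f = -3x^5 - 15x^4 - 90x^3 - (117/4)x^2 - 222x + 739/4


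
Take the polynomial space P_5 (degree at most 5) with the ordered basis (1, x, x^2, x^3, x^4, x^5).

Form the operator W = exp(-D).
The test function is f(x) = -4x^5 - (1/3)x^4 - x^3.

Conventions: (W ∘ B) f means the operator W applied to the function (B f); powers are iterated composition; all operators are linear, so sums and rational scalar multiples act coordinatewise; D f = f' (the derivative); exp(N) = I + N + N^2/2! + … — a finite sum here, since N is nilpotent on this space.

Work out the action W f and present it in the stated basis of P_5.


order-1 term: 20x^4 + (4/3)x^3 + 3x^2
order-2 term: -40x^3 - 2x^2 - 3x
order-3 term: 40x^2 + (4/3)x + 1
order-4 term: -20x - 1/3
order-5 term: 4
the series for exp(-D) f terminates at order 5
exp(-D) f = -4x^5 + (59/3)x^4 - (119/3)x^3 + 41x^2 - (65/3)x + 14/3

the image equals g(x) = -4x^5 + (59/3)x^4 - (119/3)x^3 + 41x^2 - (65/3)x + 14/3


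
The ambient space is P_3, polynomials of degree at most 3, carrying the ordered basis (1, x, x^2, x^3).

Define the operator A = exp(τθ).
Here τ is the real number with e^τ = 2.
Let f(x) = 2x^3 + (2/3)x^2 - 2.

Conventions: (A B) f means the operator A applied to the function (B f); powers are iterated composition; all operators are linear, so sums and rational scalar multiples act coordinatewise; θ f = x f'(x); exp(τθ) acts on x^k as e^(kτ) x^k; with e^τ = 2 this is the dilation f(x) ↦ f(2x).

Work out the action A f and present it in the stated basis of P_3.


exp(τθ) x^k = e^(kτ) x^k; with e^τ = 2 this sends x^k to 2^k x^k
x^2 ↦ 4 x^2
x^3 ↦ 8 x^3
applying this coordinatewise to f: exp(τθ) f = 16x^3 + (8/3)x^2 - 2

the image equals g(x) = 16x^3 + (8/3)x^2 - 2


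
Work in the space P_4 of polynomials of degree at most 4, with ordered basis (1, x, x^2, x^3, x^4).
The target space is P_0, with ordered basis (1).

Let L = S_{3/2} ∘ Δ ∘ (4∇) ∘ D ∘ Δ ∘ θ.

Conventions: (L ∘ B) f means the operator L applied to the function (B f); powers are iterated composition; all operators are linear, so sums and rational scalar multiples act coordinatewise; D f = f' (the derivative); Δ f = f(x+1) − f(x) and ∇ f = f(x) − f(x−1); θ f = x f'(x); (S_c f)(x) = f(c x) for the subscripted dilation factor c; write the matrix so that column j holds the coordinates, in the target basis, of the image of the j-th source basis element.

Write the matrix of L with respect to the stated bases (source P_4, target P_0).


image of 1: 0
image of x: 0
image of x^2: 0
image of x^3: 0
image of x^4: 384
each image's coordinates form column j of the matrix

the matrix is [[0, 0, 0, 0, 384]] (rows listed top to bottom)


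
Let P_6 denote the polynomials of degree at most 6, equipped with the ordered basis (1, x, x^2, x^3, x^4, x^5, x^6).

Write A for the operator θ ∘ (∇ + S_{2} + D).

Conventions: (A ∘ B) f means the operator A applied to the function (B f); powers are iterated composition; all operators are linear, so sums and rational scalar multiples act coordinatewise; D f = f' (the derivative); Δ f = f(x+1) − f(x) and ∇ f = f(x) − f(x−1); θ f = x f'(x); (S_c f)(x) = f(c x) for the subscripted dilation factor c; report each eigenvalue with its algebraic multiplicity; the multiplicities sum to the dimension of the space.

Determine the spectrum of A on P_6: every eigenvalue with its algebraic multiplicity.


λ = 0 (multiplicity 1), λ = 2 (multiplicity 1), λ = 8 (multiplicity 1), λ = 24 (multiplicity 1), λ = 64 (multiplicity 1), λ = 160 (multiplicity 1), λ = 384 (multiplicity 1)

image of 1: 0
image of x: 2x
image of x^2: 8x^2 + 4x
image of x^3: 24x^3 + 12x^2 - 3x
image of x^4: 64x^4 + 24x^3 - 12x^2 + 4x
image of x^5: 160x^5 + 40x^4 - 30x^3 + 20x^2 - 5x
image of x^6: 384x^6 + 60x^5 - 60x^4 + 60x^3 - 30x^2 + 6x
the matrix is upper triangular; its diagonal is (0, 2, 8, 24, 64, 160, 384)
for a triangular matrix the eigenvalues are the diagonal entries, with algebraic multiplicity their repetition count


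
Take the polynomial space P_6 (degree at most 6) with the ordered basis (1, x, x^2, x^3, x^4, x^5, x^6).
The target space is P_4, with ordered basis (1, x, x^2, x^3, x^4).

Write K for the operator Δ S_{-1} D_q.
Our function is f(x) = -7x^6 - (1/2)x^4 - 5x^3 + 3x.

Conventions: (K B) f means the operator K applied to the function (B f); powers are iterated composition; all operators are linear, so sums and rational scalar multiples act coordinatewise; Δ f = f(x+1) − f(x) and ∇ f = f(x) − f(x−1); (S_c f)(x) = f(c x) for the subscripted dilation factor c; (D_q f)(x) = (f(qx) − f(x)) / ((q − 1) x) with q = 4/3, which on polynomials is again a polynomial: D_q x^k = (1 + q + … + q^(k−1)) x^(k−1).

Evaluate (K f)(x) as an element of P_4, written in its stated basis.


the result is g(x) = (117845/243)x^4 + (235690/243)x^3 + (476105/486)x^2 + (220435/486)x + 38723/486

D_q f = -(23569/243)x^5 - (175/54)x^3 - (185/9)x^2 + 3
S_{-1} D_q f = (23569/243)x^5 + (175/54)x^3 - (185/9)x^2 + 3
Δ S_{-1} D_q f = (117845/243)x^4 + (235690/243)x^3 + (476105/486)x^2 + (220435/486)x + 38723/486


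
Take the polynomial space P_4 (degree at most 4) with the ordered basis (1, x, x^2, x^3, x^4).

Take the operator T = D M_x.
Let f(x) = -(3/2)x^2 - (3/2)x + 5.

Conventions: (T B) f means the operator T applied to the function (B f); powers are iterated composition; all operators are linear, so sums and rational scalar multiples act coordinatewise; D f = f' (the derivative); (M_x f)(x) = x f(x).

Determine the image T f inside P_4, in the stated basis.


M_x f = -(3/2)x^3 - (3/2)x^2 + 5x
D M_x f = -(9/2)x^2 - 3x + 5

g(x) = -(9/2)x^2 - 3x + 5


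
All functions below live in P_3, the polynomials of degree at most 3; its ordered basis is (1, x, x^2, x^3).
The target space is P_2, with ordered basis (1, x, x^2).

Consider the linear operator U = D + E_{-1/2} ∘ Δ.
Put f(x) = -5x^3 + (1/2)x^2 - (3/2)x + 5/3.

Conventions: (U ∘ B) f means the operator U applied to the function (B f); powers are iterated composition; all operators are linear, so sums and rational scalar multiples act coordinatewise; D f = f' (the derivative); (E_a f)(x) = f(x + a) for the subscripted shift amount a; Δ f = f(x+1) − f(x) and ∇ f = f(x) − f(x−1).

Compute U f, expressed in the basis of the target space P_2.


D f = -15x^2 + x - 3/2
Δ f = -15x^2 - 14x - 6
E_{-1/2} Δ f = -15x^2 + x - 11/4
(D + E_{-1/2} ∘ Δ) f = -30x^2 + 2x - 17/4

the image equals g(x) = -30x^2 + 2x - 17/4


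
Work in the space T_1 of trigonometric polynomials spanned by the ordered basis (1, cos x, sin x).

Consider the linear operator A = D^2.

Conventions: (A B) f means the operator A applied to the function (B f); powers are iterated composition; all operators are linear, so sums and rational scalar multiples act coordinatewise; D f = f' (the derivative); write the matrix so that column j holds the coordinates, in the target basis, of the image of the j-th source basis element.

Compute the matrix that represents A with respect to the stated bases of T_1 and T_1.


image of 1: 0
image of cos x: -cos x
image of sin x: -sin x
each image's coordinates form column j of the matrix

the matrix is [[0, 0, 0]; [0, -1, 0]; [0, 0, -1]] (rows listed top to bottom)


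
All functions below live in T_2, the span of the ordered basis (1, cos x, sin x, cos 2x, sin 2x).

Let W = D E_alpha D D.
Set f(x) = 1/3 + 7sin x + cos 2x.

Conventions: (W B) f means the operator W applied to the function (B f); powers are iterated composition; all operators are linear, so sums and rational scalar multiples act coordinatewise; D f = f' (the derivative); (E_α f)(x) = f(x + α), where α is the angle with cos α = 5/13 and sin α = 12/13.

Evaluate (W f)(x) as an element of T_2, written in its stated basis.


D f = 7cos x - 2sin 2x
D D f = -7sin x - 4cos 2x
E_alpha (D D) f = -(84/13)cos x - (35/13)sin x + (476/169)cos 2x + (480/169)sin 2x
D E_alpha (D D) f = -(35/13)cos x + (84/13)sin x + (960/169)cos 2x - (952/169)sin 2x

the image equals g(x) = -(35/13)cos x + (84/13)sin x + (960/169)cos 2x - (952/169)sin 2x


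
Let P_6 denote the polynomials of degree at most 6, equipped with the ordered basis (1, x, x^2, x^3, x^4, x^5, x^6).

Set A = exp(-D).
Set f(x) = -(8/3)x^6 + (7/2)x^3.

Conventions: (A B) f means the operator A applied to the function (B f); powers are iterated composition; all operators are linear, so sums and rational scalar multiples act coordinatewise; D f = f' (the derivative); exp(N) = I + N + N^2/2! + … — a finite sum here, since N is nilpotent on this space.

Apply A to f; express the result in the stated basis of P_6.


the result is g(x) = -(8/3)x^6 + 16x^5 - 40x^4 + (341/6)x^3 - (101/2)x^2 + (53/2)x - 37/6

order-1 term: 16x^5 - (21/2)x^2
order-2 term: -40x^4 + (21/2)x
order-3 term: (160/3)x^3 - 7/2
order-4 term: -40x^2
order-5 term: 16x
order-6 term: -8/3
the series for exp(-D) f terminates at order 6
exp(-D) f = -(8/3)x^6 + 16x^5 - 40x^4 + (341/6)x^3 - (101/2)x^2 + (53/2)x - 37/6


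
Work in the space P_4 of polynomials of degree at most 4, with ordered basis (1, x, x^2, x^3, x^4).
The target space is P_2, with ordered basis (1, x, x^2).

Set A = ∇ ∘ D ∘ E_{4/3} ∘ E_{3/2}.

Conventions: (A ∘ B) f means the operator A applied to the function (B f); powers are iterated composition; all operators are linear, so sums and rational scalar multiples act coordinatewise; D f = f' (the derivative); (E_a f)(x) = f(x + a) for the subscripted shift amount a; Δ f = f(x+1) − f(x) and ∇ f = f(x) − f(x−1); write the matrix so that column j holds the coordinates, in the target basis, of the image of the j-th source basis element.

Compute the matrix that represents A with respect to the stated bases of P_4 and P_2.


image of 1: 0
image of x: 0
image of x^2: 2
image of x^3: 6x + 14
image of x^4: 12x^2 + 56x + 199/3
each image's coordinates form column j of the matrix

the matrix is [[0, 0, 2, 14, 199/3]; [0, 0, 0, 6, 56]; [0, 0, 0, 0, 12]] (rows listed top to bottom)


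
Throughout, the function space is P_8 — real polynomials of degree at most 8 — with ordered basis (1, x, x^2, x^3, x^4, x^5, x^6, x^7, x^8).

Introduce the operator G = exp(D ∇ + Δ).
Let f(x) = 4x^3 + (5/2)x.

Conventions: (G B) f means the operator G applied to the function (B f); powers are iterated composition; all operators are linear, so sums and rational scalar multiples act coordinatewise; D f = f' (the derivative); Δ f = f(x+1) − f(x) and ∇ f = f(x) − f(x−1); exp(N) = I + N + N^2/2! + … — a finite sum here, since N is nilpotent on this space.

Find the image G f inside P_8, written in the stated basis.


order-1 term: 12x^2 + 36x - 11/2
order-2 term: 12x + 36
order-3 term: 4
the series for exp(D ∇ + Δ) f terminates at order 3
exp(D ∇ + Δ) f = 4x^3 + 12x^2 + (101/2)x + 69/2

the result is g(x) = 4x^3 + 12x^2 + (101/2)x + 69/2


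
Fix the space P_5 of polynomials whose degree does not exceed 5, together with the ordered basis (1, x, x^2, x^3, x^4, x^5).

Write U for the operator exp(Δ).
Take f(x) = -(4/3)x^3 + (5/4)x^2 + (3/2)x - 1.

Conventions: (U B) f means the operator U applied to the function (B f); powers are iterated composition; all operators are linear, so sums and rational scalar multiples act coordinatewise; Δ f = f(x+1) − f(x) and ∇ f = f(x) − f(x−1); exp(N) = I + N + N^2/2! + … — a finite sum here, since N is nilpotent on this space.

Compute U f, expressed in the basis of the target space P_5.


the result is g(x) = -(4/3)x^3 - (11/4)x^2 - 4x - 11/3

order-1 term: -4x^2 - (3/2)x + 17/12
order-2 term: -4x - 11/4
order-3 term: -4/3
the series for exp(Δ) f terminates at order 3
exp(Δ) f = -(4/3)x^3 - (11/4)x^2 - 4x - 11/3


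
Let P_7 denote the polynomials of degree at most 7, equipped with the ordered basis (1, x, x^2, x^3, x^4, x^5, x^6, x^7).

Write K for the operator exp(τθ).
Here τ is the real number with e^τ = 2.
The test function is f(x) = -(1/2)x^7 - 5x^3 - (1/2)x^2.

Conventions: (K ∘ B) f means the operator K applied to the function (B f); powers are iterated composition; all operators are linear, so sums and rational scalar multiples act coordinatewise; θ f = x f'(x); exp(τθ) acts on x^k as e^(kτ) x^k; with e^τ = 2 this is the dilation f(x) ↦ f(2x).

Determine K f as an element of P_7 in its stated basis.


g(x) = -64x^7 - 40x^3 - 2x^2

exp(τθ) x^k = e^(kτ) x^k; with e^τ = 2 this sends x^k to 2^k x^k
x^2 ↦ 4 x^2
x^3 ↦ 8 x^3
x^7 ↦ 128 x^7
applying this coordinatewise to f: exp(τθ) f = -64x^7 - 40x^3 - 2x^2


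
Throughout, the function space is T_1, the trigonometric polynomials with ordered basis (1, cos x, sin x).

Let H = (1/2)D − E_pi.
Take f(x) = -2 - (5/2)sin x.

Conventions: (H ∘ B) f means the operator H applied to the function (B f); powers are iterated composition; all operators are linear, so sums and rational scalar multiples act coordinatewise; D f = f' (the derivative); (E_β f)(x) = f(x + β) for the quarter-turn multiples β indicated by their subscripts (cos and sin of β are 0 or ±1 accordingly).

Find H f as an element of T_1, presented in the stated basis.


D f = -(5/2)cos x
((1/2)D) f = -(5/4)cos x
E_pi f = -2 + (5/2)sin x
(-E_pi) f = 2 - (5/2)sin x
((1/2)D − E_pi) f = 2 - (5/4)cos x - (5/2)sin x

the image equals g(x) = 2 - (5/4)cos x - (5/2)sin x


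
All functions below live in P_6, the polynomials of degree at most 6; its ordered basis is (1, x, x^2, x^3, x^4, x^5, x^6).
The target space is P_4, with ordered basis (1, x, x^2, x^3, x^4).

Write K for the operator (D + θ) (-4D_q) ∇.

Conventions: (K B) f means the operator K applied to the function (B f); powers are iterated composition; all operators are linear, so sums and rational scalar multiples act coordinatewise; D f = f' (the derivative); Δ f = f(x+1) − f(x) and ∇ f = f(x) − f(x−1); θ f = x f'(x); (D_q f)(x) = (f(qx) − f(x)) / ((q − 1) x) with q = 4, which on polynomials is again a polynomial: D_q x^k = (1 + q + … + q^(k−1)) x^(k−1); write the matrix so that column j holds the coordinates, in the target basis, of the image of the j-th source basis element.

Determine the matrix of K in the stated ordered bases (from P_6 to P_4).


image of 1: 0
image of x: 0
image of x^2: 0
image of x^3: -60x - 60
image of x^4: -672x^2 - 552x + 120
image of x^5: -5100x^3 - 3420x^2 + 1480x - 200
image of x^6: -32736x^4 - 17436x^3 + 11940x^2 - 3060x + 300
each image's coordinates form column j of the matrix

the matrix is [[0, 0, 0, -60, 120, -200, 300]; [0, 0, 0, -60, -552, 1480, -3060]; [0, 0, 0, 0, -672, -3420, 11940]; [0, 0, 0, 0, 0, -5100, -17436]; [0, 0, 0, 0, 0, 0, -32736]] (rows listed top to bottom)


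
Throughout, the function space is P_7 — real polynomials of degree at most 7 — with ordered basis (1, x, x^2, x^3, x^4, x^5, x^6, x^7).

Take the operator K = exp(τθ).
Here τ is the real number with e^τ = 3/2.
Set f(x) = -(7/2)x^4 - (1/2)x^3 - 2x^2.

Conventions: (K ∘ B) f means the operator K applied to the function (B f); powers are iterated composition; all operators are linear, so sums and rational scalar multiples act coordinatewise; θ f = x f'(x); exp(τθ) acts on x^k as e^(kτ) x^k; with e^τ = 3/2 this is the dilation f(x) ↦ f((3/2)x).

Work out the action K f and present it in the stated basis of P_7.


the image equals g(x) = -(567/32)x^4 - (27/16)x^3 - (9/2)x^2

exp(τθ) x^k = e^(kτ) x^k; with e^τ = 3/2 this sends x^k to (3/2)^k x^k
x^2 ↦ 9/4 x^2
x^3 ↦ 27/8 x^3
x^4 ↦ 81/16 x^4
applying this coordinatewise to f: exp(τθ) f = -(567/32)x^4 - (27/16)x^3 - (9/2)x^2


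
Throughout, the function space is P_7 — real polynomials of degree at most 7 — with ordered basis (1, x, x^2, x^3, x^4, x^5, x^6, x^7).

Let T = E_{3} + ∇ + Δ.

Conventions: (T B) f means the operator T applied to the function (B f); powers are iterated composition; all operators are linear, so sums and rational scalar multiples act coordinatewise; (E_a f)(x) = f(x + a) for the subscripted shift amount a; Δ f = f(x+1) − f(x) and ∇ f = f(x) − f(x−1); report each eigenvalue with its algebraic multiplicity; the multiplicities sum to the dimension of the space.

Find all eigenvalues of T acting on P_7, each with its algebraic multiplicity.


image of 1: 1
image of x: x + 5
image of x^2: x^2 + 10x + 9
image of x^3: x^3 + 15x^2 + 27x + 29
image of x^4: x^4 + 20x^3 + 54x^2 + 116x + 81
image of x^5: x^5 + 25x^4 + 90x^3 + 290x^2 + 405x + 245
image of x^6: x^6 + 30x^5 + 135x^4 + 580x^3 + 1215x^2 + 1470x + 729
image of x^7: x^7 + 35x^6 + 189x^5 + 1015x^4 + 2835x^3 + 5145x^2 + 5103x + 2189
the matrix is upper triangular; its diagonal is (1, 1, 1, 1, 1, 1, 1, 1)
for a triangular matrix the eigenvalues are the diagonal entries, with algebraic multiplicity their repetition count

λ = 1 (multiplicity 8)


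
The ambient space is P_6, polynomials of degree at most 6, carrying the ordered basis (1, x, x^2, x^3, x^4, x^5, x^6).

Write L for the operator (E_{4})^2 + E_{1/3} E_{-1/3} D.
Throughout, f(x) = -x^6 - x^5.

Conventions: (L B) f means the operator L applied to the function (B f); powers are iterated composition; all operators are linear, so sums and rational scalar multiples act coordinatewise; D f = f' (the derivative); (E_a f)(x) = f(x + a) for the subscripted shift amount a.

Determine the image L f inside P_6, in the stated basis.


E_{4} f = -x^6 - 25x^5 - 260x^4 - 1440x^3 - 4480x^2 - 7424x - 5120
E_{4} E_{4} f = -x^6 - 49x^5 - 1000x^4 - 10880x^3 - 66560x^2 - 217088x - 294912
D f = -6x^5 - 5x^4
E_{-1/3} D f = -6x^5 + 5x^4 - (10/9)x^2 + (10/27)x - 1/27
E_{1/3} E_{-1/3} D f = -6x^5 - 5x^4
((E_{4})^2 + E_{1/3} E_{-1/3} D) f = -x^6 - 55x^5 - 1005x^4 - 10880x^3 - 66560x^2 - 217088x - 294912

the result is g(x) = -x^6 - 55x^5 - 1005x^4 - 10880x^3 - 66560x^2 - 217088x - 294912
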